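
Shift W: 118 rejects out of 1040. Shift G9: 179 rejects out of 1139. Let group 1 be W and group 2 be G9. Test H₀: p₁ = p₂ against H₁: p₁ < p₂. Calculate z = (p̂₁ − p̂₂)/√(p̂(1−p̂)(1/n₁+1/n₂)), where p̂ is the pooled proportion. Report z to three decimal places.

z = -2.969

p̂₁ = 118/1040 ≈ 0.11346, p̂₂ = 179/1139 ≈ 0.15716.
Pooled p̂ = (118+179)/(1040+1139) = 297/2179 = 0.13630.
SE = √(p̂(1−p̂)(1/n₁+1/n₂)) = √(0.13630·0.86370·0.0018395) = √(0.000216552) = 0.01472.
z = (0.11346 − 0.15716)/0.01472 = -0.04370/0.01472 = -2.969.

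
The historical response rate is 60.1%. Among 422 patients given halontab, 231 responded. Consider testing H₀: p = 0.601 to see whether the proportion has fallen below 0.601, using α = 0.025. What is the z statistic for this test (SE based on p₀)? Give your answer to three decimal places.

p̂ = 231/422 ≈ 0.54739.
Under H₀, SE = √(0.601·0.399/422) = √(0.000568244) = 0.02384.
z = (0.54739 − 0.601)/0.02384 = -0.05361/0.02384 = -2.249.
p-value = P(Z < -2.249) ≈ 0.0123; since p < α = 0.025, reject H₀.

z = -2.249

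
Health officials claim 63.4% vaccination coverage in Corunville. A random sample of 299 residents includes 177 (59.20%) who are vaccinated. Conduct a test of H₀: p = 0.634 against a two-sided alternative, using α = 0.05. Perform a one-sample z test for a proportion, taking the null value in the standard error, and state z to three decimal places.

z = -1.509

p̂ = 177/299 ≈ 0.59197.
Under H₀, SE = √(0.634·0.366/299) = √(0.000776067) = 0.02786.
z = (0.59197 − 0.634)/0.02786 = -0.04203/0.02786 = -1.509.
p-value = 2·P(Z > 1.509) ≈ 0.1314; since p > α = 0.05, fail to reject H₀.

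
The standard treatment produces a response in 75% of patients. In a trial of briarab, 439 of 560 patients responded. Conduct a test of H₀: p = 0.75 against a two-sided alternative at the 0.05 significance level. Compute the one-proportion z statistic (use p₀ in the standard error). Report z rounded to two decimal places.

p̂ = 439/560 = 0.7839.
SE = √(p₀(1−p₀)/n) = √(0.1875/560) = 0.0183.
z = (0.7839 − 0.75)/0.0183 = 0.0339/0.0183 = 1.85.
Two-sided p-value ≈ 2·Φ(−1.854) = 0.0637; since p > α = 0.05, fail to reject H₀.

z = 1.85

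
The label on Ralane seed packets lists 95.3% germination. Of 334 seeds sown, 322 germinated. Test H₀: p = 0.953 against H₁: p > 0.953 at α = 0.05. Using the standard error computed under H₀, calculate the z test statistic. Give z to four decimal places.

z = 0.9561

p̂ = 322/334 ≈ 0.964072.
SE = √(p₀(1−p₀)/n) = √(0.044791/334) = 0.011580.
z = (0.964072 − 0.953)/0.011580 = 0.011072/0.011580 = 0.9561.
p-value = P(Z > 0.956) ≈ 0.1695; since p > α = 0.05, fail to reject H₀.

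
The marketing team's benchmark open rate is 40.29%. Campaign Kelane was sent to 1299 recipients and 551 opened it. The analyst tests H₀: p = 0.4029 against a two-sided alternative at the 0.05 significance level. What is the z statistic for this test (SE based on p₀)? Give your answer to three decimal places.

p̂ = 551/1299 ≈ 0.42417.
Under H₀, SE = √(0.4029·0.5971/1299) = √(0.000185198) = 0.01361.
z = (0.42417 − 0.4029)/0.01361 = 0.02127/0.01361 = 1.563.
p-value = 2·P(Z > 1.563) ≈ 0.1180; since p > α = 0.05, fail to reject H₀.

z = 1.563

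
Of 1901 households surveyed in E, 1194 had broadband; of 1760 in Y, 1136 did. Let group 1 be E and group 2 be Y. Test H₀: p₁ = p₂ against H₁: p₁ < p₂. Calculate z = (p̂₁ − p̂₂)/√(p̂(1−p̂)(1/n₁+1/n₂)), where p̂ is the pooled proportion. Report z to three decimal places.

z = -1.091

p̂₁ = 1194/1901 ≈ 0.62809, p̂₂ = 1136/1760 ≈ 0.64545.
Pooled p̂ = (1194+1136)/(1901+1760) = 2330/3661 = 0.63644.
SE = √(0.231385 × 0.00109422) = 0.01591.
z = (0.62809 − 0.64545)/0.01591 = -0.01736/0.01591 = -1.091.
p-value = P(Z < -1.091) ≈ 0.1376.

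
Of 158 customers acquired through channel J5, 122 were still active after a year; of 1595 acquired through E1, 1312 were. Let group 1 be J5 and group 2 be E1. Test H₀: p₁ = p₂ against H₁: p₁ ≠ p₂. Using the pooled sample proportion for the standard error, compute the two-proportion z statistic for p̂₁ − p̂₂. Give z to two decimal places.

z = -1.57

p̂₁ = 122/158 ≈ 0.7722, p̂₂ = 1312/1595 ≈ 0.8226.
Pooled p̂ = (122+1312)/(158+1595) = 1434/1753 = 0.8180.
SE = √(p̂(1−p̂)(1/n₁+1/n₂)) = √(0.8180·0.1820·0.00695607) = √(0.00103548) = 0.0322.
z = (0.7722 − 0.8226)/0.0322 = -0.0504/0.0322 = -1.57.
p-value = 2·P(Z > 1.567) ≈ 0.1172.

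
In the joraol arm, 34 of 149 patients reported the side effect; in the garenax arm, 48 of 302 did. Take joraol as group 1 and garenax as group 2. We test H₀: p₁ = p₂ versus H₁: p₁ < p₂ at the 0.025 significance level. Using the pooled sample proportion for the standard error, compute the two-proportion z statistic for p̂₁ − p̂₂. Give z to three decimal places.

p̂₁ = 34/149 = 0.228188, p̂₂ = 48/302 = 0.158940.
Pooled p̂ = (34+48)/(149+302) = 82/451 = 0.181818.
SE = √(p̂(1−p̂)(1/n₁+1/n₂)) = √(0.181818·0.818182·0.0100227) = √(0.00149098) = 0.038613.
z = (0.228188 − 0.158940)/0.038613 = 0.069248/0.038613 = 1.793.
p-value = P(Z < 1.793) ≈ 0.9635; since p > α = 0.025, fail to reject H₀.

z = 1.793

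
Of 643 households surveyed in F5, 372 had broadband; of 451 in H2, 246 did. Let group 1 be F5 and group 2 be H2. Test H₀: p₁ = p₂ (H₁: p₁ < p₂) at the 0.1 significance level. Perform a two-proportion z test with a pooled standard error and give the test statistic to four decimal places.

z = 1.0865

p̂₁ = 372/643 ≈ 0.5785381, p̂₂ = 246/451 ≈ 0.5454545.
Pooled p̂ = (372+246)/(643+451) = 618/1094 = 0.5648995.
SE = √(p̂(1−p̂)(1/n₁+1/n₂)) = √(0.5648995·0.4351005·0.0037725) = √(0.000927237) = 0.0304506.
z = (0.5785381 − 0.5454545)/0.0304506 = 0.0330836/0.0304506 = 1.0865.
p-value = P(Z < 1.086) ≈ 0.8614, so at α = 0.1 we fail to reject H₀.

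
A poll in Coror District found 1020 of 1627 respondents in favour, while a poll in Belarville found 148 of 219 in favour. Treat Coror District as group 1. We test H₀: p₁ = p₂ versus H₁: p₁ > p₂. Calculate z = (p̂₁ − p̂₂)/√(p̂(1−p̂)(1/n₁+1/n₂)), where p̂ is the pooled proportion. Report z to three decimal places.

z = -1.409

p̂₁ = 1020/1627 ≈ 0.62692, p̂₂ = 148/219 ≈ 0.67580.
Pooled p̂ = (1020+148)/(1627+219) = 1168/1846 = 0.63272.
SE = √(0.232386 × 0.00518084) = 0.03470.
z = (0.62692 − 0.67580)/0.03470 = -0.04888/0.03470 = -1.409.
p-value = P(Z > -1.409) ≈ 0.9205.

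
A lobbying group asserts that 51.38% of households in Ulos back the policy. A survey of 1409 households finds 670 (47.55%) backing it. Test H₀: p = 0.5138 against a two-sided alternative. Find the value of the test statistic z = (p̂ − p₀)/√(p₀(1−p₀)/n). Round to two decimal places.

z = -2.88

p̂ = 670/1409 ≈ 0.4755.
Under H₀, SE = √(0.5138·0.4862/1409) = √(0.000177296) = 0.0133.
z = (0.4755 − 0.5138)/0.0133 = -0.0383/0.0133 = -2.88.
p-value = 2·P(Z > 2.875) ≈ 0.0040.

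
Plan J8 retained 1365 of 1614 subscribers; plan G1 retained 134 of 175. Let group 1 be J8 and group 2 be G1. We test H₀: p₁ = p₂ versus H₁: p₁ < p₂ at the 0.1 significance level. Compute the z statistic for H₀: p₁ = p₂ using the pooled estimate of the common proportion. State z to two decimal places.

p̂₁ = 1365/1614 ≈ 0.8457, p̂₂ = 134/175 ≈ 0.7657.
Pooled p̂ = (1365+134)/(1614+175) = 1499/1789 = 0.8379.
SE = √(0.135825 × 0.00633386) = 0.0293.
z = (0.8457 − 0.7657)/0.0293 = 0.0800/0.0293 = 2.73.
p-value = P(Z < 2.728) ≈ 0.9968; since p > α = 0.1, fail to reject H₀.

z = 2.73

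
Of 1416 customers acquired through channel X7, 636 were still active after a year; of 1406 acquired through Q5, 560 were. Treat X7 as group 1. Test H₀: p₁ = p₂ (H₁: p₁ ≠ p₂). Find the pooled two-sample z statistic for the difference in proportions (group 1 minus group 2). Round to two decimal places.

z = 2.73

p̂₁ = 636/1416 ≈ 0.44915, p̂₂ = 560/1406 ≈ 0.39829.
Pooled p̂ = (636+560)/(1416+1406) = 1196/2822 = 0.42381.
SE = √(0.244196 × 0.00141745) = 0.01860.
z = (0.44915 − 0.39829)/0.01860 = 0.05086/0.01860 = 2.73.
Two-sided p-value ≈ 2·Φ(−2.734) = 0.0063.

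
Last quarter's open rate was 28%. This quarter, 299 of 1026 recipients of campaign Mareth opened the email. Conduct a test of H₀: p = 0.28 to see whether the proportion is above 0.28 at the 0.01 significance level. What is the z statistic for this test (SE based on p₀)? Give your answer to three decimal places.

p̂ = 299/1026 = 0.29142.
SE = √(p₀(1−p₀)/n) = √(0.2016/1026) = 0.01402.
z = (0.29142 − 0.28)/0.01402 = 0.01142/0.01402 = 0.815.
p-value = P(Z > 0.815) ≈ 0.2076; since p > α = 0.01, fail to reject H₀.

z = 0.815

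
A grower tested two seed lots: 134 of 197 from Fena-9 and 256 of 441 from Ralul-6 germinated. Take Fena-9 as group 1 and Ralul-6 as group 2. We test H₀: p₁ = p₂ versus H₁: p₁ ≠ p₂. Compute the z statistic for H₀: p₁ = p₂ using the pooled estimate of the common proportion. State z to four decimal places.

p̂₁ = 134/197 ≈ 0.680203, p̂₂ = 256/441 ≈ 0.580499.
Pooled p̂ = (134+256)/(197+441) = 390/638 = 0.611285.
SE = √(p̂(1−p̂)(1/n₁+1/n₂)) = √(0.611285·0.388715·0.00734372) = √(0.00174498) = 0.041773.
z = (0.680203 − 0.580499)/0.041773 = 0.099704/0.041773 = 2.3868.
p-value = 2·P(Z > 2.387) ≈ 0.0170.

z = 2.3868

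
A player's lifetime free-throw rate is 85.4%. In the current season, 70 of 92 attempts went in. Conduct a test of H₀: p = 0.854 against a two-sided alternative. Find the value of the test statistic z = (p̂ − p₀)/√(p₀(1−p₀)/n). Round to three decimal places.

z = -2.530

p̂ = 70/92 ≈ 0.76087.
Under H₀, SE = √(0.854·0.146/92) = √(0.00135526) = 0.03681.
z = (0.76087 − 0.854)/0.03681 = -0.09313/0.03681 = -2.530.
p-value = 2·P(Z > 2.530) ≈ 0.0114.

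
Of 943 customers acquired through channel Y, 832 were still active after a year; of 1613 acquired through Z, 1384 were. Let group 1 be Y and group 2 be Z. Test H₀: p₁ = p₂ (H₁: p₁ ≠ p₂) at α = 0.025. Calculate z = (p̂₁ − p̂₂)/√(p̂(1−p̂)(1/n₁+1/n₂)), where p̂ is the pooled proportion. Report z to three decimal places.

p̂₁ = 832/943 = 0.88229, p̂₂ = 1384/1613 = 0.85803.
Pooled p̂ = (832+1384)/(943+1613) = 2216/2556 = 0.86698.
SE = √(0.115326 × 0.00168041) = 0.01392.
z = (0.88229 − 0.85803)/0.01392 = 0.02426/0.01392 = 1.743.
Two-sided p-value ≈ 2·Φ(−1.743) = 0.0814, so at α = 0.025 we fail to reject H₀.

z = 1.743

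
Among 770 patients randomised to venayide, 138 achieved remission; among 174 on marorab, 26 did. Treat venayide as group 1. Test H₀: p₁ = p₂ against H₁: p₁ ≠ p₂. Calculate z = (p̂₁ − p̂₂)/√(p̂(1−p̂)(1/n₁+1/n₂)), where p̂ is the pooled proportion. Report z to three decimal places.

z = 0.937

p̂₁ = 138/770 = 0.17922, p̂₂ = 26/174 = 0.14943.
Pooled p̂ = (138+26)/(770+174) = 164/944 = 0.17373.
SE = √(0.143547 × 0.00704583) = 0.03180.
z = (0.17922 − 0.14943)/0.03180 = 0.02979/0.03180 = 0.937.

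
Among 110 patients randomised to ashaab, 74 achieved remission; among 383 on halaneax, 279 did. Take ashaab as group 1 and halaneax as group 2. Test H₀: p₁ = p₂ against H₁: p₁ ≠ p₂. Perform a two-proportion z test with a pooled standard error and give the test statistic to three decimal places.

p̂₁ = 74/110 = 0.672727, p̂₂ = 279/383 = 0.728460.
Pooled p̂ = (74+279)/(110+383) = 353/493 = 0.716024.
SE = √(0.203333 × 0.0117019) = 0.048779.
z = (0.672727 − 0.728460)/0.048779 = -0.055733/0.048779 = -1.143.
Two-sided p-value ≈ 2·Φ(−1.143) = 0.2532.

z = -1.143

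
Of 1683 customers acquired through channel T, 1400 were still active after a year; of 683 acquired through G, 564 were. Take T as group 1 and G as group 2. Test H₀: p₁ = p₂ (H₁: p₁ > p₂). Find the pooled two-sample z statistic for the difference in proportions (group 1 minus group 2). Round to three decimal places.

p̂₁ = 1400/1683 ≈ 0.83185, p̂₂ = 564/683 ≈ 0.82577.
Pooled p̂ = (1400+564)/(1683+683) = 1964/2366 = 0.83009.
SE = √(p̂(1−p̂)(1/n₁+1/n₂)) = √(0.83009·0.16991·0.00205831) = √(0.000290301) = 0.01704.
z = (0.83185 − 0.82577)/0.01704 = 0.00608/0.01704 = 0.357.
p-value = P(Z > 0.357) ≈ 0.3606.

z = 0.357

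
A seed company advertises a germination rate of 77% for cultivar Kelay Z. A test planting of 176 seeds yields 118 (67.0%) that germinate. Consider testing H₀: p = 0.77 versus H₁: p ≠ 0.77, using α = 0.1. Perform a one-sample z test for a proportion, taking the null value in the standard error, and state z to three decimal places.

p̂ = 118/176 = 0.67045.
Under H₀, SE = √(0.77·0.23/176) = √(0.00100625) = 0.03172.
z = (0.67045 − 0.77)/0.03172 = -0.09955/0.03172 = -3.138.
Two-sided p-value ≈ 2·Φ(−3.138) = 0.0017, so at α = 0.1 we reject H₀.

z = -3.138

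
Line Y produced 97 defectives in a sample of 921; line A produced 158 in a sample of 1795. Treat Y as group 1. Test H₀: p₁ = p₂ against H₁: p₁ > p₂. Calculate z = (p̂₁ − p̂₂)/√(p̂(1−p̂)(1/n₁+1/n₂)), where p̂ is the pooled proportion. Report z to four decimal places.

z = 1.4632

p̂₁ = 97/921 = 0.105320, p̂₂ = 158/1795 = 0.088022.
Pooled p̂ = (97+158)/(921+1795) = 255/2716 = 0.093888.
SE = √(0.0850731 × 0.00164288) = 0.011822.
z = (0.105320 − 0.088022)/0.011822 = 0.017298/0.011822 = 1.4632.
p-value = P(Z > 1.463) ≈ 0.0717.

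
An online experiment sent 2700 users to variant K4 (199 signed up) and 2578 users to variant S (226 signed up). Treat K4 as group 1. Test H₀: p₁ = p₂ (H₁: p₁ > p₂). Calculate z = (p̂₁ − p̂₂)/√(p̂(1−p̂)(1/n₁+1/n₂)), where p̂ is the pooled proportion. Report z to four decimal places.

z = -1.8633

p̂₁ = 199/2700 = 0.0737037, p̂₂ = 226/2578 = 0.0876649.
Pooled p̂ = (199+226)/(2700+2578) = 425/5278 = 0.0805229.
SE = √(p̂(1−p̂)(1/n₁+1/n₂)) = √(0.0805229·0.9194771·0.000758268) = √(5.61414e-05) = 0.0074928.
z = (0.0737037 − 0.0876649)/0.0074928 = -0.0139612/0.0074928 = -1.8633.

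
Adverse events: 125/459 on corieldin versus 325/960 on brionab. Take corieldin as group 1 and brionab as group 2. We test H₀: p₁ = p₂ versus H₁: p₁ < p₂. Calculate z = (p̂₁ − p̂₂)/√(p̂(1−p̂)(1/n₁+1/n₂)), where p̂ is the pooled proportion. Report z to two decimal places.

p̂₁ = 125/459 = 0.2723, p̂₂ = 325/960 = 0.3385.
Pooled p̂ = (125+325)/(459+960) = 450/1419 = 0.3171.
SE = √(p̂(1−p̂)(1/n₁+1/n₂)) = √(0.3171·0.6829·0.00322032) = √(0.000697381) = 0.0264.
z = (0.2723 − 0.3385)/0.0264 = -0.0662/0.0264 = -2.51.

z = -2.51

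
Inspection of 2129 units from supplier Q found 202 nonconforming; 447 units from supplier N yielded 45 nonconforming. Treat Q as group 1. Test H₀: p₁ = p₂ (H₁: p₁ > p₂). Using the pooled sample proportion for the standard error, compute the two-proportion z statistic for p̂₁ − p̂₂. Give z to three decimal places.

p̂₁ = 202/2129 ≈ 0.09488, p̂₂ = 45/447 ≈ 0.10067.
Pooled p̂ = (202+45)/(2129+447) = 247/2576 = 0.09589.
SE = √(p̂(1−p̂)(1/n₁+1/n₂)) = √(0.09589·0.90411·0.00270684) = √(0.000234659) = 0.01532.
z = (0.09488 − 0.10067)/0.01532 = -0.00579/0.01532 = -0.378.
p-value = P(Z > -0.378) ≈ 0.6473.

z = -0.378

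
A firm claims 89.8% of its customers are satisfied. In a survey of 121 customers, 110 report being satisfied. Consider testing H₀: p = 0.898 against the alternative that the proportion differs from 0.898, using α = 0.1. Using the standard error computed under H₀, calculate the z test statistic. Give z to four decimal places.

p̂ = 110/121 ≈ 0.909091.
Under H₀, SE = √(0.898·0.102/121) = √(0.000756992) = 0.027513.
z = (0.909091 − 0.898)/0.027513 = 0.011091/0.027513 = 0.4031.
p-value = 2·P(Z > 0.403) ≈ 0.6869, so at α = 0.1 we fail to reject H₀.

z = 0.4031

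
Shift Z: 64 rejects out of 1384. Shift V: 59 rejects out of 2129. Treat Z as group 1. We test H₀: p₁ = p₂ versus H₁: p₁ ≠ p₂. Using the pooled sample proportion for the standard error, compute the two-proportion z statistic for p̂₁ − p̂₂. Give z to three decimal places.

p̂₁ = 64/1384 = 0.0462428, p̂₂ = 59/2129 = 0.0277125.
Pooled p̂ = (64+59)/(1384+2129) = 123/3513 = 0.0350128.
SE = √(0.0337869 × 0.00119225) = 0.0063468.
z = (0.0462428 − 0.0277125)/0.0063468 = 0.0185303/0.0063468 = 2.920.
p-value = 2·P(Z > 2.920) ≈ 0.0035.

z = 2.920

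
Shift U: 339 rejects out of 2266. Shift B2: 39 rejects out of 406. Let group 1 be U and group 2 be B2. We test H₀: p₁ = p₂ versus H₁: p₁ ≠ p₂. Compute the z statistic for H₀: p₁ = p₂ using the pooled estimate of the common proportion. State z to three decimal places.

p̂₁ = 339/2266 ≈ 0.14960, p̂₂ = 39/406 ≈ 0.09606.
Pooled p̂ = (339+39)/(2266+406) = 378/2672 = 0.14147.
SE = √(p̂(1−p̂)(1/n₁+1/n₂)) = √(0.14147·0.85853·0.00290436) = √(0.000352747) = 0.01878.
z = (0.14960 − 0.09606)/0.01878 = 0.05354/0.01878 = 2.851.

z = 2.851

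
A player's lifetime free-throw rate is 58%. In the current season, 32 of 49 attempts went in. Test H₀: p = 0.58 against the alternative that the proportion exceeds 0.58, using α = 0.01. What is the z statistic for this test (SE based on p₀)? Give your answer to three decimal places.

z = 1.036

p̂ = 32/49 = 0.65306.
SE = √(p₀(1−p₀)/n) = √(0.2436/49) = 0.07051.
z = (0.65306 − 0.58)/0.07051 = 0.07306/0.07051 = 1.036.
p-value = P(Z > 1.036) ≈ 0.1501; since p > α = 0.01, fail to reject H₀.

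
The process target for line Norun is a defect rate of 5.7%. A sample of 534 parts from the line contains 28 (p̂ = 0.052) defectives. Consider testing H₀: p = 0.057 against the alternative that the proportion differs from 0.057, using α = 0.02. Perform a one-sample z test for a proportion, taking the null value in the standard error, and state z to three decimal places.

z = -0.455

p̂ = 28/534 ≈ 0.052434.
SE = √(p₀(1−p₀)/n) = √(0.053751/534) = 0.010033.
z = (0.052434 − 0.057)/0.010033 = -0.004566/0.010033 = -0.455.
p-value = 2·P(Z > 0.455) ≈ 0.6491, so at α = 0.02 we fail to reject H₀.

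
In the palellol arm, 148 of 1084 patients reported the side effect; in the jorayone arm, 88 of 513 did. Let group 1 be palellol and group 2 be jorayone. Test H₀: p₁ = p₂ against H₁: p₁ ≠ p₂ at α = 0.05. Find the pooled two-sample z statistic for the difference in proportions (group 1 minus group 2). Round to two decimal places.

z = -1.84

p̂₁ = 148/1084 = 0.1365, p̂₂ = 88/513 = 0.1715.
Pooled p̂ = (148+88)/(1084+513) = 236/1597 = 0.1478.
SE = √(p̂(1−p̂)(1/n₁+1/n₂)) = √(0.1478·0.8522·0.00287183) = √(0.000361675) = 0.0190.
z = (0.1365 − 0.1715)/0.0190 = -0.0350/0.0190 = -1.84.
p-value = 2·P(Z > 1.841) ≈ 0.0656; since p > α = 0.05, fail to reject H₀.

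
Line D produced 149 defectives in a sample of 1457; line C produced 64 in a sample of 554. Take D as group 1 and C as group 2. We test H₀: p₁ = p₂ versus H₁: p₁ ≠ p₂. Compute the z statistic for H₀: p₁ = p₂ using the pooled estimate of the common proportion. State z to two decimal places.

z = -0.86

p̂₁ = 149/1457 ≈ 0.1023, p̂₂ = 64/554 ≈ 0.1155.
Pooled p̂ = (149+64)/(1457+554) = 213/2011 = 0.1059.
SE = √(0.0946989 × 0.0024914) = 0.0154.
z = (0.1023 − 0.1155)/0.0154 = -0.0132/0.0154 = -0.86.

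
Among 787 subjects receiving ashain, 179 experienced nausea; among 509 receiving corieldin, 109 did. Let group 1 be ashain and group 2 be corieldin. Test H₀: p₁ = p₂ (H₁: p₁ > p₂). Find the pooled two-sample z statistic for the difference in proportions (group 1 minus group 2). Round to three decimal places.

z = 0.562

p̂₁ = 179/787 ≈ 0.22745, p̂₂ = 109/509 ≈ 0.21415.
Pooled p̂ = (179+109)/(787+509) = 288/1296 = 0.22222.
SE = √(0.17284 × 0.00323528) = 0.02365.
z = (0.22745 − 0.21415)/0.02365 = 0.01330/0.02365 = 0.562.
p-value = P(Z > 0.562) ≈ 0.2869.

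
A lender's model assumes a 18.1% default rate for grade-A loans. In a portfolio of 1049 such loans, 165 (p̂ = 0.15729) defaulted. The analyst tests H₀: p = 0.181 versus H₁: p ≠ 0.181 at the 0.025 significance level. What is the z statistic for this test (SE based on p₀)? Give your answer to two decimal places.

p̂ = 165/1049 ≈ 0.1573.
Standard error under H₀: √(0.181×0.819/1049) = 0.0119.
z = (0.1573 − 0.181)/0.0119 = -0.0237/0.0119 = -1.99.
p-value = 2·P(Z > 1.994) ≈ 0.0461; since p > α = 0.025, fail to reject H₀.

z = -1.99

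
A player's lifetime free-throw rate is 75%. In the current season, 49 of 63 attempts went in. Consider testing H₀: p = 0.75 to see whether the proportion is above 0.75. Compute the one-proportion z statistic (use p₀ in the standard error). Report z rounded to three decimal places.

z = 0.509

p̂ = 49/63 = 0.77778.
Under H₀, SE = √(0.75·0.25/63) = √(0.00297619) = 0.05455.
z = (0.77778 − 0.75)/0.05455 = 0.02778/0.05455 = 0.509.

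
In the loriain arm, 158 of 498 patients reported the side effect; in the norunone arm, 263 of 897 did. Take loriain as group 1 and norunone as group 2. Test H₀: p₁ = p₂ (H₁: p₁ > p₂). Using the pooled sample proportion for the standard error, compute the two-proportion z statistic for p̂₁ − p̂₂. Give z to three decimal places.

z = 0.938

p̂₁ = 158/498 ≈ 0.31727, p̂₂ = 263/897 ≈ 0.29320.
Pooled p̂ = (158+263)/(498+897) = 421/1395 = 0.30179.
SE = √(0.210714 × 0.00312286) = 0.02565.
z = (0.31727 − 0.29320)/0.02565 = 0.02407/0.02565 = 0.938.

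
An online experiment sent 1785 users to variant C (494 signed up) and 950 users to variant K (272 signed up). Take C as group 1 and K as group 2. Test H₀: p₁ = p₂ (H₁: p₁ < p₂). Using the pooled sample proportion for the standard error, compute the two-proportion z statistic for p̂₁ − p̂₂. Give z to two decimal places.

z = -0.53

p̂₁ = 494/1785 ≈ 0.2768, p̂₂ = 272/950 ≈ 0.2863.
Pooled p̂ = (494+272)/(1785+950) = 766/2735 = 0.2801.
SE = √(p̂(1−p̂)(1/n₁+1/n₂)) = √(0.2801·0.7199·0.00161286) = √(0.000325204) = 0.0180.
z = (0.2768 − 0.2863)/0.0180 = -0.0095/0.0180 = -0.53.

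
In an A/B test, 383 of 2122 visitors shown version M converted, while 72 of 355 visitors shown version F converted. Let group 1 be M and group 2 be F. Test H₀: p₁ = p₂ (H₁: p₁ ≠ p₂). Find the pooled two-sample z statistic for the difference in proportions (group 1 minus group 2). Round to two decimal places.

z = -1.01

p̂₁ = 383/2122 ≈ 0.18049, p̂₂ = 72/355 ≈ 0.20282.
Pooled p̂ = (383+72)/(2122+355) = 455/2477 = 0.18369.
SE = √(0.149948 × 0.00328815) = 0.02220.
z = (0.18049 − 0.20282)/0.02220 = -0.02233/0.02220 = -1.01.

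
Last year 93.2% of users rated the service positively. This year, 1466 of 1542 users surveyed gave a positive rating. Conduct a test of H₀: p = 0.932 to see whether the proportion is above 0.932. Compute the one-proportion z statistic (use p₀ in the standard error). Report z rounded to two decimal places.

p̂ = 1466/1542 = 0.9507.
SE = √(p₀(1−p₀)/n) = √(0.063376/1542) = 0.0064.
z = (0.9507 − 0.932)/0.0064 = 0.0187/0.0064 = 2.92.

z = 2.92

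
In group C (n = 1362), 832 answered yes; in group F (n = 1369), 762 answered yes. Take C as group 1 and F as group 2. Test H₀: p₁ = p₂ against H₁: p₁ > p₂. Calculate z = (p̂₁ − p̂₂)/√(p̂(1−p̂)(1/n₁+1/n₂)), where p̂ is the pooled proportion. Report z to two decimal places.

z = 2.88

p̂₁ = 832/1362 = 0.61087, p̂₂ = 762/1369 = 0.55661.
Pooled p̂ = (832+762)/(1362+1369) = 1594/2731 = 0.58367.
SE = √(0.243 × 0.00146467) = 0.01887.
z = (0.61087 − 0.55661)/0.01887 = 0.05426/0.01887 = 2.88.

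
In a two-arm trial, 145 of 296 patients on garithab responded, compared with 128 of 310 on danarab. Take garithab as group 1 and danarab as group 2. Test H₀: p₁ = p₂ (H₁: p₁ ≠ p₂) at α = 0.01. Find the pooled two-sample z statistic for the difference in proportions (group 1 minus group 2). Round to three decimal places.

p̂₁ = 145/296 ≈ 0.489865, p̂₂ = 128/310 ≈ 0.412903.
Pooled p̂ = (145+128)/(296+310) = 273/606 = 0.450495.
SE = √(p̂(1−p̂)(1/n₁+1/n₂)) = √(0.450495·0.549505·0.00660418) = √(0.00163486) = 0.040433.
z = (0.489865 − 0.412903)/0.040433 = 0.076962/0.040433 = 1.903.
p-value = 2·P(Z > 1.903) ≈ 0.0570, so at α = 0.01 we fail to reject H₀.

z = 1.903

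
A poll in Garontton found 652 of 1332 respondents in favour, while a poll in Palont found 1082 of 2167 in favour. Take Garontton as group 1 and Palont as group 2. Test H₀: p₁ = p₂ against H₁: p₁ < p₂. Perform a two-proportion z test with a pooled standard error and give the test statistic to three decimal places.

p̂₁ = 652/1332 ≈ 0.48949, p̂₂ = 1082/2167 ≈ 0.49931.
Pooled p̂ = (652+1082)/(1332+2167) = 1734/3499 = 0.49557.
SE = √(0.24998 × 0.00121222) = 0.01741.
z = (0.48949 − 0.49931)/0.01741 = -0.00982/0.01741 = -0.564.

z = -0.564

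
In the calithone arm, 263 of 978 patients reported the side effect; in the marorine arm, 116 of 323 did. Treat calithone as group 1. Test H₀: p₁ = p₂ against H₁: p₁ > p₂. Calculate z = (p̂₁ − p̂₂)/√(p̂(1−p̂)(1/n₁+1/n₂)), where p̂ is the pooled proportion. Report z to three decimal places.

z = -3.094

p̂₁ = 263/978 ≈ 0.26892, p̂₂ = 116/323 ≈ 0.35913.
Pooled p̂ = (263+116)/(978+323) = 379/1301 = 0.29131.
SE = √(p̂(1−p̂)(1/n₁+1/n₂)) = √(0.29131·0.70869·0.00411847) = √(0.000850259) = 0.02916.
z = (0.26892 − 0.35913)/0.02916 = -0.09021/0.02916 = -3.094.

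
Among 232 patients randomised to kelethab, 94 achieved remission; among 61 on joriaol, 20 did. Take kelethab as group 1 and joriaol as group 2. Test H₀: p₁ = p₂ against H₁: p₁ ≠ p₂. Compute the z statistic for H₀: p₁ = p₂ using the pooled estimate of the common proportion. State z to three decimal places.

p̂₁ = 94/232 = 0.40517, p̂₂ = 20/61 = 0.32787.
Pooled p̂ = (94+20)/(232+61) = 114/293 = 0.38908.
SE = √(p̂(1−p̂)(1/n₁+1/n₂)) = √(0.38908·0.61092·0.0207038) = √(0.00492122) = 0.07015.
z = (0.40517 − 0.32787)/0.07015 = 0.07730/0.07015 = 1.102.
p-value = 2·P(Z > 1.102) ≈ 0.2705.

z = 1.102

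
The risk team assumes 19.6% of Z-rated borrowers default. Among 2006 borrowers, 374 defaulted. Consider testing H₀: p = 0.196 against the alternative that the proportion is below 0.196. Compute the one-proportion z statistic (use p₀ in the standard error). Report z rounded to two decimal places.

z = -1.08

p̂ = 374/2006 ≈ 0.1864.
Standard error under H₀: √(0.196×0.804/2006) = 0.0089.
z = (0.1864 − 0.196)/0.0089 = -0.0096/0.0089 = -1.08.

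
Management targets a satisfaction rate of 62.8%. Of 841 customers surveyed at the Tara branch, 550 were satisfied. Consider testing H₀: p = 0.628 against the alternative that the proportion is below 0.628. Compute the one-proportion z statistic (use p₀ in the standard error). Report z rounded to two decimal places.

z = 1.56

p̂ = 550/841 = 0.6540.
Standard error under H₀: √(0.628×0.372/841) = 0.0167.
z = (0.6540 − 0.628)/0.0167 = 0.0260/0.0167 = 1.56.
p-value = P(Z < 1.559) ≈ 0.9405.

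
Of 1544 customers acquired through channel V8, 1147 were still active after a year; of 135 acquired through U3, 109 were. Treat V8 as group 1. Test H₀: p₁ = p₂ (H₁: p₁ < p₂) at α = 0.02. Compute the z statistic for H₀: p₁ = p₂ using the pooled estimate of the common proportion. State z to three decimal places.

p̂₁ = 1147/1544 ≈ 0.74288, p̂₂ = 109/135 ≈ 0.80741.
Pooled p̂ = (1147+109)/(1544+135) = 1256/1679 = 0.74806.
SE = √(0.188464 × 0.00805508) = 0.03896.
z = (0.74288 − 0.80741)/0.03896 = -0.06453/0.03896 = -1.656.
p-value = P(Z < -1.656) ≈ 0.0488. With α = 0.02, fail to reject H₀.

z = -1.656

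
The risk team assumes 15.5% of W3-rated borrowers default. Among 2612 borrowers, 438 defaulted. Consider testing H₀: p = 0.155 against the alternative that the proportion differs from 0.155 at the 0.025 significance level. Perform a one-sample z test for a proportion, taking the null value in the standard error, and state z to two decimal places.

z = 1.79

p̂ = 438/2612 ≈ 0.1677.
Standard error under H₀: √(0.155×0.845/2612) = 0.0071.
z = (0.1677 − 0.155)/0.0071 = 0.0127/0.0071 = 1.79.
p-value = 2·P(Z > 1.792) ≈ 0.0732, so at α = 0.025 we fail to reject H₀.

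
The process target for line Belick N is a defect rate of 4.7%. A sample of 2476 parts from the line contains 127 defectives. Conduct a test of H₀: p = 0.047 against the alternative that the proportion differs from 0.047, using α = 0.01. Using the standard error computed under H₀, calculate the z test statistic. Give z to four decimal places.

p̂ = 127/2476 = 0.051292.
SE = √(p₀(1−p₀)/n) = √(0.044791/2476) = 0.004253.
z = (0.051292 − 0.047)/0.004253 = 0.004292/0.004253 = 1.0092.
p-value = 2·P(Z > 1.009) ≈ 0.3129, so at α = 0.01 we fail to reject H₀.

z = 1.0092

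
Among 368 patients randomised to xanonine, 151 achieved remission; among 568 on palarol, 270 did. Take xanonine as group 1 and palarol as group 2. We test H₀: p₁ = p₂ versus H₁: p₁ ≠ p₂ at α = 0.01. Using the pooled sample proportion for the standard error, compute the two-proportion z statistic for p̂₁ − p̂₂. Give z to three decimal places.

p̂₁ = 151/368 = 0.41033, p̂₂ = 270/568 = 0.47535.
Pooled p̂ = (151+270)/(368+568) = 421/936 = 0.44979.
SE = √(0.247479 × 0.00447795) = 0.03329.
z = (0.41033 − 0.47535)/0.03329 = -0.06502/0.03329 = -1.953.
p-value = 2·P(Z > 1.953) ≈ 0.0508, so at α = 0.01 we fail to reject H₀.

z = -1.953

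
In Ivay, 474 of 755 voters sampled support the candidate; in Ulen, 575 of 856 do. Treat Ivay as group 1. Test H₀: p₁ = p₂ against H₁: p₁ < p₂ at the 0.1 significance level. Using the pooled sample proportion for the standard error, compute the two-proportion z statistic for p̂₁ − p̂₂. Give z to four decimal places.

p̂₁ = 474/755 = 0.6278146, p̂₂ = 575/856 = 0.6717290.
Pooled p̂ = (474+575)/(755+856) = 1049/1611 = 0.6511484.
SE = √(p̂(1−p̂)(1/n₁+1/n₂)) = √(0.6511484·0.3488516·0.00249273) = √(0.000566233) = 0.0237957.
z = (0.6278146 − 0.6717290)/0.0237957 = -0.0439144/0.0237957 = -1.8455.
p-value = P(Z < -1.845) ≈ 0.0325, so at α = 0.1 we reject H₀.

z = -1.8455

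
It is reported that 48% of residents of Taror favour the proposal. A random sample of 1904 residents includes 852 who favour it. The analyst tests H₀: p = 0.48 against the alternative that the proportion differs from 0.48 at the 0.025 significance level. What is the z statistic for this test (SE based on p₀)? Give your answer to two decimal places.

p̂ = 852/1904 ≈ 0.44748.
Under H₀, SE = √(0.48·0.52/1904) = √(0.000131092) = 0.01145.
z = (0.44748 − 0.48)/0.01145 = -0.03252/0.01145 = -2.84.
Two-sided p-value ≈ 2·Φ(−2.840) = 0.0045. With α = 0.025, reject H₀.

z = -2.84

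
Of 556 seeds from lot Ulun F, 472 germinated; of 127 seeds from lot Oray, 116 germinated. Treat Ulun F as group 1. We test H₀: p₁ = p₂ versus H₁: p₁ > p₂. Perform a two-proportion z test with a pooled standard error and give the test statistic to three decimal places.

p̂₁ = 472/556 ≈ 0.848921, p̂₂ = 116/127 ≈ 0.913386.
Pooled p̂ = (472+116)/(556+127) = 588/683 = 0.860908.
SE = √(p̂(1−p̂)(1/n₁+1/n₂)) = √(0.860908·0.139092·0.00967258) = √(0.00115825) = 0.034033.
z = (0.848921 − 0.913386)/0.034033 = -0.064465/0.034033 = -1.894.

z = -1.894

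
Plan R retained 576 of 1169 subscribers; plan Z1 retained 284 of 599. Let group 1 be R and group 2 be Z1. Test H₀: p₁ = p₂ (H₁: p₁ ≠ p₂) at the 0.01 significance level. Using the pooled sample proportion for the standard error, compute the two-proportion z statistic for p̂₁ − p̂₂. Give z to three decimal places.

p̂₁ = 576/1169 = 0.49273, p̂₂ = 284/599 = 0.47412.
Pooled p̂ = (576+284)/(1169+599) = 860/1768 = 0.48643.
SE = √(p̂(1−p̂)(1/n₁+1/n₂)) = √(0.48643·0.51357·0.00252488) = √(0.000630755) = 0.02511.
z = (0.49273 − 0.47412)/0.02511 = 0.01861/0.02511 = 0.741.
Two-sided p-value ≈ 2·Φ(−0.741) = 0.4588. With α = 0.01, fail to reject H₀.

z = 0.741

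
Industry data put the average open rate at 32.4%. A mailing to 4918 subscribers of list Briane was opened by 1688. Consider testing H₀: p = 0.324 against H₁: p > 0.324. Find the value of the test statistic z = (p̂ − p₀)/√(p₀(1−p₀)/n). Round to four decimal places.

z = 2.8814

p̂ = 1688/4918 ≈ 0.3432290.
Under H₀, SE = √(0.324·0.676/4918) = √(4.45352e-05) = 0.0066735.
z = (0.3432290 − 0.324)/0.0066735 = 0.0192290/0.0066735 = 2.8814.
p-value = P(Z > 2.881) ≈ 0.0020.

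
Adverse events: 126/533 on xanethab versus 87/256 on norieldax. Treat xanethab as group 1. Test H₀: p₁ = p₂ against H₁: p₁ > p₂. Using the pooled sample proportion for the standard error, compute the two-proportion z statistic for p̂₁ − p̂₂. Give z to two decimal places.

z = -3.06

p̂₁ = 126/533 = 0.2364, p̂₂ = 87/256 = 0.3398.
Pooled p̂ = (126+87)/(533+256) = 213/789 = 0.2700.
SE = √(p̂(1−p̂)(1/n₁+1/n₂)) = √(0.2700·0.7300·0.00578242) = √(0.00113961) = 0.0338.
z = (0.2364 − 0.3398)/0.0338 = -0.1034/0.0338 = -3.06.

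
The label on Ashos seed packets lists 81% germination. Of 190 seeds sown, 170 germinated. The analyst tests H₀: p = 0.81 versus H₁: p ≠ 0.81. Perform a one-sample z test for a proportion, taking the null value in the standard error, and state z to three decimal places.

p̂ = 170/190 = 0.894737.
Under H₀, SE = √(0.81·0.19/190) = √(0.00081) = 0.028460.
z = (0.894737 − 0.81)/0.028460 = 0.084737/0.028460 = 2.977.

z = 2.977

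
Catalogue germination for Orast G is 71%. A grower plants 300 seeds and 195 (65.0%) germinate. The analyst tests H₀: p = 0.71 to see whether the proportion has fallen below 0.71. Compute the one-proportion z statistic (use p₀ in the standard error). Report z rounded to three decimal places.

p̂ = 195/300 = 0.65000.
Standard error under H₀: √(0.71×0.29/300) = 0.02620.
z = (0.65000 − 0.71)/0.02620 = -0.06000/0.02620 = -2.290.
p-value = P(Z < -2.290) ≈ 0.0110.

z = -2.290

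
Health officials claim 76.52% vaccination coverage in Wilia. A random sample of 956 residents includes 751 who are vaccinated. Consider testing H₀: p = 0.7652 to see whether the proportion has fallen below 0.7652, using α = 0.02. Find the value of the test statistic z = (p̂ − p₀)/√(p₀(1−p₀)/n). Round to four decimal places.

z = 1.4855

p̂ = 751/956 ≈ 0.785565.
SE = √(p₀(1−p₀)/n) = √(0.17967/956) = 0.013709.
z = (0.785565 − 0.7652)/0.013709 = 0.020365/0.013709 = 1.4855.
p-value = P(Z < 1.486) ≈ 0.9313; since p > α = 0.02, fail to reject H₀.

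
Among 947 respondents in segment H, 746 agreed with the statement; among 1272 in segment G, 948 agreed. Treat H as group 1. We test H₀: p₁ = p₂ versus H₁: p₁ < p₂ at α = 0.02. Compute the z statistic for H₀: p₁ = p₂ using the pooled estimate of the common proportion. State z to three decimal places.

z = 2.328

p̂₁ = 746/947 ≈ 0.78775, p̂₂ = 948/1272 ≈ 0.74528.
Pooled p̂ = (746+948)/(947+1272) = 1694/2219 = 0.76341.
SE = √(0.180617 × 0.00184213) = 0.01824.
z = (0.78775 − 0.74528)/0.01824 = 0.04247/0.01824 = 2.328.
p-value = P(Z < 2.328) ≈ 0.9900; since p > α = 0.02, fail to reject H₀.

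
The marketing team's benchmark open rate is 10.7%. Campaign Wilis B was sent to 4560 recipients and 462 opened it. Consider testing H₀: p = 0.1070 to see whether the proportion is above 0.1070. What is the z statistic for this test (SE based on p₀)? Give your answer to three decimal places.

z = -1.242

p̂ = 462/4560 = 0.101316.
Under H₀, SE = √(0.107·0.893/4560) = √(2.09542e-05) = 0.004578.
z = (0.101316 − 0.107)/0.004578 = -0.005684/0.004578 = -1.242.
p-value = P(Z > -1.242) ≈ 0.8928.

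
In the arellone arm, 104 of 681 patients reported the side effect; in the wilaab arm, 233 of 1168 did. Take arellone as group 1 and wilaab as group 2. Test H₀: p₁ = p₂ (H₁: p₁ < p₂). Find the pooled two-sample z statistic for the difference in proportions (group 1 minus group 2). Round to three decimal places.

p̂₁ = 104/681 = 0.15272, p̂₂ = 233/1168 = 0.19949.
Pooled p̂ = (104+233)/(681+1168) = 337/1849 = 0.18226.
SE = √(p̂(1−p̂)(1/n₁+1/n₂)) = √(0.18226·0.81774·0.00232459) = √(0.000346461) = 0.01861.
z = (0.15272 − 0.19949)/0.01861 = -0.04677/0.01861 = -2.513.

z = -2.513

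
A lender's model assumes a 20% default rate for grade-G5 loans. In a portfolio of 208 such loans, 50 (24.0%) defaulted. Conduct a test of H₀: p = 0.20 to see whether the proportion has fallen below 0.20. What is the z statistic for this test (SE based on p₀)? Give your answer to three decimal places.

z = 1.456

p̂ = 50/208 = 0.24038.
Under H₀, SE = √(0.2·0.8/208) = √(0.000769231) = 0.02774.
z = (0.24038 − 0.2)/0.02774 = 0.04038/0.02774 = 1.456.
p-value = P(Z < 1.456) ≈ 0.9273.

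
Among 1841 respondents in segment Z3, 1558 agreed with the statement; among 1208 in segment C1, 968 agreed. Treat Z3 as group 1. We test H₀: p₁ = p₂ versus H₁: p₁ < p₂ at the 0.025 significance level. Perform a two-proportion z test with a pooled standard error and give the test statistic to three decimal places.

z = 3.221

p̂₁ = 1558/1841 = 0.84628, p̂₂ = 968/1208 = 0.80132.
Pooled p̂ = (1558+968)/(1841+1208) = 2526/3049 = 0.82847.
SE = √(p̂(1−p̂)(1/n₁+1/n₂)) = √(0.82847·0.17153·0.001371) = √(0.00019483) = 0.01396.
z = (0.84628 − 0.80132)/0.01396 = 0.04496/0.01396 = 3.221.
p-value = P(Z < 3.221) ≈ 0.9994, so at α = 0.025 we fail to reject H₀.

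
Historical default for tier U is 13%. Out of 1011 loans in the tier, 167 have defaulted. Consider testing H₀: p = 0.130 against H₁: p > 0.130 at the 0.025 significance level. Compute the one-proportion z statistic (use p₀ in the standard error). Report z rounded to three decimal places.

z = 3.326

p̂ = 167/1011 ≈ 0.165183.
Standard error under H₀: √(0.13×0.87/1011) = 0.010577.
z = (0.165183 − 0.13)/0.010577 = 0.035183/0.010577 = 3.326.
p-value = P(Z > 3.326) ≈ 0.0004. With α = 0.025, reject H₀.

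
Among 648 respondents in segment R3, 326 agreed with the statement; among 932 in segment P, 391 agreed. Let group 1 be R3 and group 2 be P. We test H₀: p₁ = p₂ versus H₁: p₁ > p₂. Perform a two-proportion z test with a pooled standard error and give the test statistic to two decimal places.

p̂₁ = 326/648 ≈ 0.5031, p̂₂ = 391/932 ≈ 0.4195.
Pooled p̂ = (326+391)/(648+932) = 717/1580 = 0.4538.
SE = √(p̂(1−p̂)(1/n₁+1/n₂)) = √(0.4538·0.5462·0.00261617) = √(0.000648458) = 0.0255.
z = (0.5031 − 0.4195)/0.0255 = 0.0836/0.0255 = 3.28.

z = 3.28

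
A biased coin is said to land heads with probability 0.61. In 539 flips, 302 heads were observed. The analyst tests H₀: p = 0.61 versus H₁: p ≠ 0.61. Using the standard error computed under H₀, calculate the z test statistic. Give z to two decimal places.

p̂ = 302/539 = 0.5603.
Standard error under H₀: √(0.61×0.39/539) = 0.0210.
z = (0.5603 − 0.61)/0.0210 = -0.0497/0.0210 = -2.37.

z = -2.37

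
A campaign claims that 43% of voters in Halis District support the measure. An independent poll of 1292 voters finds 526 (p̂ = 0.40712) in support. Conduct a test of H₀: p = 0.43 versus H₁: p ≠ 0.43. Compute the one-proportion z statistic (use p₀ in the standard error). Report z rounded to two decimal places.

z = -1.66

p̂ = 526/1292 = 0.4071.
Under H₀, SE = √(0.43·0.57/1292) = √(0.000189706) = 0.0138.
z = (0.4071 − 0.43)/0.0138 = -0.0229/0.0138 = -1.66.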